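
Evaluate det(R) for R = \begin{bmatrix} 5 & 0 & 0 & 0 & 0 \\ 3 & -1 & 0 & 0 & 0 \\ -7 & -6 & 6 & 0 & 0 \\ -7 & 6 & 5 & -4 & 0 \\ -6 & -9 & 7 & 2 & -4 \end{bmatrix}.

-480

R is lower triangular, so det(R) is the product of the diagonal entries:
det = (5) · (-1) · (6) · (-4) · (-4) = -480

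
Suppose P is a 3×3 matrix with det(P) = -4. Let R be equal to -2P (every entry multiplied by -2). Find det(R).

32

For a 3×3 matrix, det(-2P) = (-2)^3·det(P) = -8·det(P).
det(R) = (-8)·(-4) = 32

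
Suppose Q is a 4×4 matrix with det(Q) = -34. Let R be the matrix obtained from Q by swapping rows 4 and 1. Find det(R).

The determinant is 34.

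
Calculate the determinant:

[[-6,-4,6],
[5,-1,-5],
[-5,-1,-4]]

Expand along column 1:
  + (-6) · |-1 -5; -1 -4| = (-6)·(4 − 5) = 6
  − 5 · |-4 6; -1 -4| = −5·(16 − (-6)) = -110
  + (-5) · |-4 6; -1 -5| = (-5)·(20 − (-6)) = -130
Sum: (6) + (-110) + (-130) = -234

The determinant is -234.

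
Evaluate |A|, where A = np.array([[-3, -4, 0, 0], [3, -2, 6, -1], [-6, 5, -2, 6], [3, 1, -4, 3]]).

Expand along row 1 (it has 2 zeros):
  + (-3) · M_11   where M_11 = det([-2 6 -1; 5 -2 6; 1 -4 3]) = -72
  − (-4) · M_12   where M_12 = det([3 6 -1; -6 -2 6; 3 -4 3]) = 240
det = (+1)·(-3)·(-72) + (-1)·(-4)·(240) = 1176

The determinant is 1176.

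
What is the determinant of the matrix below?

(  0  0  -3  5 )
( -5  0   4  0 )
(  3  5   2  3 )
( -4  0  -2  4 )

Expand along column 2 (it has 3 zeros):
  − (5) · M_32   where M_32 = det([0 -3 5; -5 4 0; -4 -2 4]) = 70
det = (-1)·(5)·(70) = -350

-350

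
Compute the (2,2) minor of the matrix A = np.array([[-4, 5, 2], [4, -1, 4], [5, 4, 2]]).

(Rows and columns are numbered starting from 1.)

The minor is -18.

Delete row 2 and column 2; the remaining 2×2 submatrix is [-4 2; 5 2].
Its determinant is (-4)·2 − 2·5 = -18.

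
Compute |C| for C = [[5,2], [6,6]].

det(C) = 18

det(C) = 5·6 − 2·6 = 30 − 12 = 18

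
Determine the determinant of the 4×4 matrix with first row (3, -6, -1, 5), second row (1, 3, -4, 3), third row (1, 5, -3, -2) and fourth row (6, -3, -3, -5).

Expand along row 1:
  + (3) · M_11   where M_11 = det([3 -4 3; 5 -3 -2; -3 -3 -5]) = -169
  − (-6) · M_12   where M_12 = det([1 -4 3; 1 -3 -2; 6 -3 -5]) = 82
  + (-1) · M_13   where M_13 = det([1 3 3; 1 5 -2; 6 -3 -5]) = -151
  − (5) · M_14   where M_14 = det([1 3 -4; 1 5 -3; 6 -3 -3]) = 63
det = (+1)·(3)·(-169) + (-1)·(-6)·(82) + (+1)·(-1)·(-151) + (-1)·(5)·(63) = -179

The determinant is -179.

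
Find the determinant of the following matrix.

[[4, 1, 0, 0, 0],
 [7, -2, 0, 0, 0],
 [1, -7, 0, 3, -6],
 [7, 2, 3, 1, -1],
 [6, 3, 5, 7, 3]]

2070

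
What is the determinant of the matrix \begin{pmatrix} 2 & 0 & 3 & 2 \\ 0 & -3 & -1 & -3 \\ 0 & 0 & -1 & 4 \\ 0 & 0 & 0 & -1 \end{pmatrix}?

The determinant is -6.

The matrix is upper triangular, so the determinant is the product of the diagonal entries:
det = (2) · (-3) · (-1) · (-1) = -6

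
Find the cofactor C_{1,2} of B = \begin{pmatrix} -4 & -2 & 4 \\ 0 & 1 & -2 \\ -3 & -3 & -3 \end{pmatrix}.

Delete row 1 and column 2; the remaining 2×2 submatrix is [0 -2; -3 -3].
Its determinant is 0·(-3) − (-2)·(-3) = -6.
The cofactor carries sign (−1)^(1+2) = −1, so C_{1,2} = −(-6) = 6.

6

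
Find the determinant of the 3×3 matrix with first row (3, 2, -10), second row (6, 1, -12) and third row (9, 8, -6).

Expand along column 1:
  + 3 · |1 -12; 8 -6| = 3·(-6 − (-96)) = 270
  − 6 · |2 -10; 8 -6| = −6·(-12 − (-80)) = -408
  + 9 · |2 -10; 1 -12| = 9·(-24 − (-10)) = -126
Sum: (270) + (-408) + (-126) = -264

-264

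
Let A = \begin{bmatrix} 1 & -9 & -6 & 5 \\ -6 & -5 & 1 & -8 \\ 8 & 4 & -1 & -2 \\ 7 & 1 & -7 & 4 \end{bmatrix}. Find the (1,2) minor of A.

454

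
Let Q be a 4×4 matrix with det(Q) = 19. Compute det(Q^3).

6859

det(Q^3) = (det Q)^3 = (19)^3 = 6859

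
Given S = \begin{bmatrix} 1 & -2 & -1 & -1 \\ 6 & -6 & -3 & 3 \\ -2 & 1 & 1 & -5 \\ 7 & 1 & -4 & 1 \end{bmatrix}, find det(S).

det(S) = -111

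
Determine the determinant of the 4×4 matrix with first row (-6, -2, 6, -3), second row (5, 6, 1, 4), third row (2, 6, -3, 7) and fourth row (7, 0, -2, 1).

520

Expand along row 4 (it has 1 zero):
  − (7) · M_41   where M_41 = det([-2 6 -3; 6 1 4; 6 -3 7]) = -74
  − (-2) · M_43   where M_43 = det([-6 -2 -3; 5 6 4; 2 6 7]) = -108
  + (1) · M_44   where M_44 = det([-6 -2 6; 5 6 1; 2 6 -3]) = 218
det = (-1)·(7)·(-74) + (-1)·(-2)·(-108) + (+1)·(1)·(218) = 520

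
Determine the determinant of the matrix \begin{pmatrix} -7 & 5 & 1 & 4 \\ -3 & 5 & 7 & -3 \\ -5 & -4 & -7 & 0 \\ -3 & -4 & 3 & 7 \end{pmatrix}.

-4186

Expand along row 3 (it has 1 zero):
  + (-5) · M_31   where M_31 = det([5 1 4; 5 7 -3; -4 3 7]) = 439
  − (-4) · M_32   where M_32 = det([-7 1 4; -3 7 -3; -3 3 7]) = -328
  + (-7) · M_33   where M_33 = det([-7 5 4; -3 5 -3; -3 -4 7]) = 97
det = (+1)·(-5)·(439) + (-1)·(-4)·(-328) + (+1)·(-7)·(97) = -4186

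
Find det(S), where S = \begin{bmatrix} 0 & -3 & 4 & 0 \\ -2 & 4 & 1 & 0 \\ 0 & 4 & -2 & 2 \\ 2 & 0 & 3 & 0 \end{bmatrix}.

Expand along column 4 (it has 3 zeros):
  − (2) · M_34   where M_34 = det([0 -3 4; -2 4 1; 2 0 3]) = -56
det = (-1)·(2)·(-56) = 112

det(S) = 112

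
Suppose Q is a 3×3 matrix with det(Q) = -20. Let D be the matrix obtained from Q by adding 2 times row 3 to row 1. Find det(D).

Adding a multiple of one row to another leaves the determinant unchanged.
det(D) = (1)·(-20) = -20

The determinant is -20.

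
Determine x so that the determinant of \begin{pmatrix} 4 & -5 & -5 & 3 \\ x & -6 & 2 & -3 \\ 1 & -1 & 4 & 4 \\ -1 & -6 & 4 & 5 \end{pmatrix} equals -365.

Expanding along the row containing x, det(B) is linear in x: det(B) = (-135)·x + (-1175).
Set (-135)·x + (-1175) = -365  ⇒  (-135)·x = 810  ⇒  x = -6.

x = -6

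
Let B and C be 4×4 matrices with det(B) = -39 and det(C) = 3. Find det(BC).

det(BC) = det(B)·det(C) = (-39)·(3) = -117

-117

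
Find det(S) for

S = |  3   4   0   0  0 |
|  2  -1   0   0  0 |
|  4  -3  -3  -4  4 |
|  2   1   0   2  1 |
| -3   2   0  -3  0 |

S is block lower-triangular with a 2×2 block and a 3×3 block on the diagonal, so its determinant equals the product of the determinants of the diagonal blocks.
det of the 2×2 block = -11
det of the 3×3 block = -9
det = (-11)·(-9) = 99

det(S) = 99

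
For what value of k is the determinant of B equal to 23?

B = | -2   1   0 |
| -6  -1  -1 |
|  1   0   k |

Expanding along the column containing k, det(B) is linear in k: det(B) = (8)·k + (-1).
Set (8)·k + (-1) = 23  ⇒  (8)·k = 24  ⇒  k = 3.

k = 3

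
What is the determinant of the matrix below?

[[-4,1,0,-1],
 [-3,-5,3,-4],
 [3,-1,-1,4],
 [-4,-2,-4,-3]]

Expand along row 1 (it has 1 zero):
  + (-4) · M_11   where M_11 = det([-5 3 -4; -1 -1 4; -2 -4 -3]) = -136
  − (1) · M_12   where M_12 = det([-3 3 -4; 3 -1 4; -4 -4 -3]) = -14
  − (-1) · M_14   where M_14 = det([-3 -5 3; 3 -1 -1; -4 -2 -4]) = -116
det = (+1)·(-4)·(-136) + (-1)·(1)·(-14) + (-1)·(-1)·(-116) = 442

442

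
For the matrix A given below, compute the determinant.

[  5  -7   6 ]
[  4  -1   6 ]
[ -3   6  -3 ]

Expand along column 1:
  + 5 · |-1 6; 6 -3| = 5·(3 − 36) = -165
  − 4 · |-7 6; 6 -3| = −4·(21 − 36) = 60
  + (-3) · |-7 6; -1 6| = (-3)·(-42 − (-6)) = 108
Sum: (-165) + (60) + (108) = 3

3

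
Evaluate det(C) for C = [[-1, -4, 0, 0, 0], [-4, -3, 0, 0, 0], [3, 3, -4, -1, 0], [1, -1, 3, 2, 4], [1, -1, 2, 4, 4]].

|C| = -468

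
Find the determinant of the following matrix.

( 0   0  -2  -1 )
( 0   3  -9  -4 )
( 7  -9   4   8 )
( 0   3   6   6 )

105

Expand along column 1 (it has 3 zeros):
  + (7) · M_31   where M_31 = det([0 -2 -1; 3 -9 -4; 3 6 6]) = 15
det = (+1)·(7)·(15) = 105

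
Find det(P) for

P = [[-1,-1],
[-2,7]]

det(P) = (-1)·7 − (-1)·(-2) = -7 − 2 = -9

|P| = -9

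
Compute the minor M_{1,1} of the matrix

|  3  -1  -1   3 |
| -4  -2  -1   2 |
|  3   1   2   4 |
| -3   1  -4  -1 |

Delete row 1 and column 1; the remaining 3×3 submatrix is [-2 -1 2; 1 2 4; 1 -4 -1].
Its determinant is -45.

The minor is -45.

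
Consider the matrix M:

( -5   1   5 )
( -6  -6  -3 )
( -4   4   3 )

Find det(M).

Expand along row 1:
  + (-5) · |-6 -3; 4 3| = (-5)·(-18 − (-12)) = 30
  − 1 · |-6 -3; -4 3| = −1·(-18 − 12) = 30
  + 5 · |-6 -6; -4 4| = 5·(-24 − 24) = -240
Sum: (30) + (30) + (-240) = -180

-180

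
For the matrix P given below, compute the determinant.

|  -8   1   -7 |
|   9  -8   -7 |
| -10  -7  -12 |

|P| = 803

Expand along column 1:
  + (-8) · |-8 -7; -7 -12| = (-8)·(96 − 49) = -376
  − 9 · |1 -7; -7 -12| = −9·(-12 − 49) = 549
  + (-10) · |1 -7; -8 -7| = (-10)·(-7 − 56) = 630
Sum: (-376) + (549) + (630) = 803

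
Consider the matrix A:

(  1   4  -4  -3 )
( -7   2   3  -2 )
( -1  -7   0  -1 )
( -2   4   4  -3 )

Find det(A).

det(A) = 1095

Expand along row 3 (it has 1 zero):
  + (-1) · M_31   where M_31 = det([4 -4 -3; 2 3 -2; 4 4 -3]) = 16
  − (-7) · M_32   where M_32 = det([1 -4 -3; -7 3 -2; -2 4 -3]) = 133
  − (-1) · M_34   where M_34 = det([1 4 -4; -7 2 3; -2 4 4]) = 180
det = (+1)·(-1)·(16) + (-1)·(-7)·(133) + (-1)·(-1)·(180) = 1095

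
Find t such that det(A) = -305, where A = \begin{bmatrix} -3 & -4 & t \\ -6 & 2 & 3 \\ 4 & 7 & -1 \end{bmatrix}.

Expanding along the column containing t, det(A) is linear in t: det(A) = (-50)·t + (45).
Set (-50)·t + (45) = -305  ⇒  (-50)·t = -350  ⇒  t = 7.

t = 7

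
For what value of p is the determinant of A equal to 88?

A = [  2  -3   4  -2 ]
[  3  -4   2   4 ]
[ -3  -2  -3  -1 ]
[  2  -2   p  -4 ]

p = 4

Expanding along the row containing p, det(A) is linear in p: det(A) = (-87)·p + (436).
Set (-87)·p + (436) = 88  ⇒  (-87)·p = -348  ⇒  p = 4.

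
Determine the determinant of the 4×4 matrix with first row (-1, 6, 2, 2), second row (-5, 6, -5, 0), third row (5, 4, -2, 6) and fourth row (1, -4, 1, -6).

1460

Expand along row 2 (it has 1 zero):
  − (-5) · M_21   where M_21 = det([6 2 2; 4 -2 6; -4 1 -6]) = 28
  + (6) · M_22   where M_22 = det([-1 2 2; 5 -2 6; 1 1 -6]) = 80
  − (-5) · M_23   where M_23 = det([-1 6 2; 5 4 6; 1 -4 -6]) = 168
det = (-1)·(-5)·(28) + (+1)·(6)·(80) + (-1)·(-5)·(168) = 1460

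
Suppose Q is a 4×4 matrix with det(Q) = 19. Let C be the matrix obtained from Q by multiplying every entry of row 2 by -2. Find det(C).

-38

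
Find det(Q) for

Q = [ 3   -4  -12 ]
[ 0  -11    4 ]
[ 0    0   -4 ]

Q is upper triangular, so det(Q) is the product of the diagonal entries:
det = (3) · (-11) · (-4) = 132

The determinant is 132.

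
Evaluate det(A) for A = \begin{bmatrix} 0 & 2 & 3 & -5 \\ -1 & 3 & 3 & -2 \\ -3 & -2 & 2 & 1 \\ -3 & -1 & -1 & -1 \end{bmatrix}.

-175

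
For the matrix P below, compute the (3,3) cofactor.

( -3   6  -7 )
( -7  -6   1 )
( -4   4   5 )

60

Delete row 3 and column 3; the remaining 2×2 submatrix is [-3 6; -7 -6].
Its determinant is (-3)·(-6) − 6·(-7) = 60.
The cofactor carries sign (−1)^(3+3) = +1, so C_{3,3} = +(60) = 60.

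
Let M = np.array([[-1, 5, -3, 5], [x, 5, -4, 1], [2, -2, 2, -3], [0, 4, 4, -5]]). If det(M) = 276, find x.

3

Expanding along the column containing x, det(M) is linear in x: det(M) = (4)·x + (264).
Set (4)·x + (264) = 276  ⇒  (4)·x = 12  ⇒  x = 3.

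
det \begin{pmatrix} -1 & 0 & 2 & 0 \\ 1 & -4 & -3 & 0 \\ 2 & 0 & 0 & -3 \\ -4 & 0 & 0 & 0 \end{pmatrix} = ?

Expand along row 4 (it has 3 zeros):
  − (-4) · M_41   where M_41 = det([0 2 0; -4 -3 0; 0 0 -3]) = -24
det = (-1)·(-4)·(-24) = -96

-96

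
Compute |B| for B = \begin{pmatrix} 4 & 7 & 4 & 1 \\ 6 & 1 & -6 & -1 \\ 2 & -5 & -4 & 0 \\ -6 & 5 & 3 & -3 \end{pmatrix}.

|B| = 306

Expand along row 3 (it has 1 zero):
  + (2) · M_31   where M_31 = det([7 4 1; 1 -6 -1; 5 3 -3]) = 172
  − (-5) · M_32   where M_32 = det([4 4 1; 6 -6 -1; -6 3 -3]) = 162
  + (-4) · M_33   where M_33 = det([4 7 1; 6 1 -1; -6 5 -3]) = 212
det = (+1)·(2)·(172) + (-1)·(-5)·(162) + (+1)·(-4)·(212) = 306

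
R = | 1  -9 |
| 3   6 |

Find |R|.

det(R) = 1·6 − (-9)·3 = 6 − (-27) = 33

33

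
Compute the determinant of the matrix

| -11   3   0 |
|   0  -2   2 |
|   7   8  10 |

Expand along row 1:
  + (-11) · |-2 2; 8 10| = (-11)·(-20 − 16) = 396
  − 3 · |0 2; 7 10| = −3·(0 − 14) = 42
Sum: (396) + (42) = 438

438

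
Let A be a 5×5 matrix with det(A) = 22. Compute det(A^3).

det(A^3) = (det A)^3 = (22)^3 = 10648

10648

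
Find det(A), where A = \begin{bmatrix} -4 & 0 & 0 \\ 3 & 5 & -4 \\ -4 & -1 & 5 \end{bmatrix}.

det(A) = -84

Expand along row 1:
  + (-4) · |5 -4; -1 5| = (-4)·(25 − 4) = -84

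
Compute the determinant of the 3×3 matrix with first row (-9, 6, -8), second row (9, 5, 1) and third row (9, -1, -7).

Expand along row 1:
  + (-9) · |5 1; -1 -7| = (-9)·(-35 − (-1)) = 306
  − 6 · |9 1; 9 -7| = −6·(-63 − 9) = 432
  + (-8) · |9 5; 9 -1| = (-8)·(-9 − 45) = 432
Sum: (306) + (432) + (432) = 1170

The determinant is 1170.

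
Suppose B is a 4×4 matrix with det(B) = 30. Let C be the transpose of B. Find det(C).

det(C) = 30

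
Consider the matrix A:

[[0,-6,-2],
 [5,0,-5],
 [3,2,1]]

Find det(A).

100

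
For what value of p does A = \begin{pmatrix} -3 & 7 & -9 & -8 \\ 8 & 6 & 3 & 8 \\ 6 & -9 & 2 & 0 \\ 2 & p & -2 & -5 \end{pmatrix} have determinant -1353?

-4

Expanding along the row containing p, det(A) is linear in p: det(A) = (-368)·p + (-2825).
Set (-368)·p + (-2825) = -1353  ⇒  (-368)·p = 1472  ⇒  p = -4.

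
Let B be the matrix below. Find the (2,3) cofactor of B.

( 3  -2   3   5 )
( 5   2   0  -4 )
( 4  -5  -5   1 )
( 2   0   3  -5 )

-81

Delete row 2 and column 3; the remaining 3×3 submatrix is [3 -2 5; 4 -5 1; 2 0 -5].
Its determinant is 81.
The cofactor carries sign (−1)^(2+3) = −1, so C_{2,3} = −(81) = -81.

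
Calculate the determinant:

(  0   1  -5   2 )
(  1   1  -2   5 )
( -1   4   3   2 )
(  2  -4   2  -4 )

The determinant is 124.

Expand along row 1 (it has 1 zero):
  − (1) · M_12   where M_12 = det([1 -2 5; -1 3 2; 2 2 -4]) = -56
  + (-5) · M_13   where M_13 = det([1 1 5; -1 4 2; 2 -4 -4]) = -28
  − (2) · M_14   where M_14 = det([1 1 -2; -1 4 3; 2 -4 2]) = 36
det = (-1)·(1)·(-56) + (+1)·(-5)·(-28) + (-1)·(2)·(36) = 124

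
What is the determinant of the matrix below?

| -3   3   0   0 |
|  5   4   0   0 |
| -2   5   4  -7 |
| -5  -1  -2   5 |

The matrix is block lower-triangular with a 2×2 block and a 2×2 block on the diagonal, so its determinant equals the product of the determinants of the diagonal blocks.
det of the 2×2 block = -27
det of the 2×2 block = 6
det = (-27)·(6) = -162

The determinant is -162.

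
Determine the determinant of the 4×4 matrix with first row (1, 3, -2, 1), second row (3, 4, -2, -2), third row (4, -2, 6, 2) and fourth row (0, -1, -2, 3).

-224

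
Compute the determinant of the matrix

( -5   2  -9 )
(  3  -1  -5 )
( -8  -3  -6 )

The determinant is 314.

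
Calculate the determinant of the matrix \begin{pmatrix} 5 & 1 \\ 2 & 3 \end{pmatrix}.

13

det = 5·3 − 1·2 = 15 − 2 = 13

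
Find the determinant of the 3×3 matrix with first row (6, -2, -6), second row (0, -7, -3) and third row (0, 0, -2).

84

The matrix is upper triangular, so the determinant is the product of the diagonal entries:
det = (6) · (-7) · (-2) = 84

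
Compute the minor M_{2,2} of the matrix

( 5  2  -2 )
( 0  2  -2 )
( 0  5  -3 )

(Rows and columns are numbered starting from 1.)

Delete row 2 and column 2; the remaining 2×2 submatrix is [5 -2; 0 -3].
Its determinant is 5·(-3) − (-2)·0 = -15.

-15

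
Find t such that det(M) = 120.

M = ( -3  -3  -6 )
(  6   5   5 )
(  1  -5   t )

0

Expanding along the column containing t, det(M) is linear in t: det(M) = (3)·t + (120).
Set (3)·t + (120) = 120  ⇒  (3)·t = 0  ⇒  t = 0.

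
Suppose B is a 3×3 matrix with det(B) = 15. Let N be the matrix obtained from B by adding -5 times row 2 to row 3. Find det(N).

The determinant is 15.

Adding a multiple of one row to another leaves the determinant unchanged.
det(N) = (1)·(15) = 15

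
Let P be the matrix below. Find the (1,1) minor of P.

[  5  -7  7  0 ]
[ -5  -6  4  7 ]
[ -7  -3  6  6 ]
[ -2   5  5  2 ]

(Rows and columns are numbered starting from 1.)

-63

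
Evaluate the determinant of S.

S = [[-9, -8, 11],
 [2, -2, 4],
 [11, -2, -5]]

Expand along column 1:
  + (-9) · |-2 4; -2 -5| = (-9)·(10 − (-8)) = -162
  − 2 · |-8 11; -2 -5| = −2·(40 − (-22)) = -124
  + 11 · |-8 11; -2 4| = 11·(-32 − (-22)) = -110
Sum: (-162) + (-124) + (-110) = -396

det(S) = -396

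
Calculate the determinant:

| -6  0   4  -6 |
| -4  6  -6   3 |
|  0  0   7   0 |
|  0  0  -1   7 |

The matrix is block upper-triangular with a 2×2 block and a 2×2 block on the diagonal, so its determinant equals the product of the determinants of the diagonal blocks.
det of the 2×2 block = -36
det of the 2×2 block = 49
det = (-36)·(49) = -1764

-1764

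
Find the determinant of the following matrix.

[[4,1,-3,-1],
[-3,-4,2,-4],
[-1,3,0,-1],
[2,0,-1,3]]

13

Expand along row 3 (it has 1 zero):
  + (-1) · M_31   where M_31 = det([1 -3 -1; -4 2 -4; 0 -1 3]) = -38
  − (3) · M_32   where M_32 = det([4 -3 -1; -3 2 -4; 2 -1 3]) = 6
  − (-1) · M_34   where M_34 = det([4 1 -3; -3 -4 2; 2 0 -1]) = -7
det = (+1)·(-1)·(-38) + (-1)·(3)·(6) + (-1)·(-1)·(-7) = 13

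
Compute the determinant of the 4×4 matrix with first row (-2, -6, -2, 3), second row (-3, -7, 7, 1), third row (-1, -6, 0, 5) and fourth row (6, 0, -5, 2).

The determinant is 759.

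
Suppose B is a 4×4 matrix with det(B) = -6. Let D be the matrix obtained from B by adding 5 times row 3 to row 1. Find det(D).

Adding a multiple of one row to another leaves the determinant unchanged.
det(D) = (1)·(-6) = -6

det(D) = -6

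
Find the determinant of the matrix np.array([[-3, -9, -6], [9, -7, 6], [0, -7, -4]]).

Expand along column 1:
  + (-3) · |-7 6; -7 -4| = (-3)·(28 − (-42)) = -210
  − 9 · |-9 -6; -7 -4| = −9·(36 − 42) = 54
Sum: (-210) + (54) = -156

-156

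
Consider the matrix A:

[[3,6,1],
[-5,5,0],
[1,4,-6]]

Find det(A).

Expand along column 3:
  + 1 · |-5 5; 1 4| = 1·(-20 − 5) = -25
  + (-6) · |3 6; -5 5| = (-6)·(15 − (-30)) = -270
Sum: (-25) + (-270) = -295

|A| = -295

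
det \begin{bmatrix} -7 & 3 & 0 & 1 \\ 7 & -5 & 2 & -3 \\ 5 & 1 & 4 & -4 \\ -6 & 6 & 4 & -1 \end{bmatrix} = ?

140

Expand along row 1 (it has 1 zero):
  + (-7) · M_11   where M_11 = det([-5 2 -3; 1 4 -4; 6 4 -1]) = -46
  − (3) · M_12   where M_12 = det([7 2 -3; 5 4 -4; -6 4 -1]) = 10
  − (1) · M_14   where M_14 = det([7 -5 2; 5 1 4; -6 6 4]) = 152
det = (+1)·(-7)·(-46) + (-1)·(3)·(10) + (-1)·(1)·(152) = 140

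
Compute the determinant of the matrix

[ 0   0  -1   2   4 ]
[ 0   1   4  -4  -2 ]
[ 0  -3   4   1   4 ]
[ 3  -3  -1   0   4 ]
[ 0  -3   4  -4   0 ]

-678

Expand along column 1 (it has 4 zeros):
  − (3) · M_41   where M_41 = det([0 -1 2 4; 1 4 -4 -2; -3 4 1 4; -3 4 -4 0]) = 226
det = (-1)·(3)·(226) = -678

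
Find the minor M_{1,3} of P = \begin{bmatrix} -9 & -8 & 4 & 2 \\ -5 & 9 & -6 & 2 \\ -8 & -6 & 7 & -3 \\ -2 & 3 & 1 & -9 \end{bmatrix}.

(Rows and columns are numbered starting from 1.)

-981

Delete row 1 and column 3; the remaining 3×3 submatrix is [-5 9 2; -8 -6 -3; -2 3 -9].
Its determinant is -981.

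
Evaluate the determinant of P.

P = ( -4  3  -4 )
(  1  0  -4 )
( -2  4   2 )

Expand along column 2:
  − 3 · |1 -4; -2 2| = −3·(2 − 8) = 18
  − 4 · |-4 -4; 1 -4| = −4·(16 − (-4)) = -80
Sum: (18) + (-80) = -62

-62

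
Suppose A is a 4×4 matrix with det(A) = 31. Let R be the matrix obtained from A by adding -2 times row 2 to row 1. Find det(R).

Adding a multiple of one row to another leaves the determinant unchanged.
det(R) = (1)·(31) = 31

31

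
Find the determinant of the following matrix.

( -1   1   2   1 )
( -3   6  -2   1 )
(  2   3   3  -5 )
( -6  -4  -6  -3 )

911

Expand along row 1:
  + (-1) · M_11   where M_11 = det([6 -2 1; 3 3 -5; -4 -6 -3]) = -298
  − (1) · M_12   where M_12 = det([-3 -2 1; 2 3 -5; -6 -6 -3]) = 51
  + (2) · M_13   where M_13 = det([-3 6 1; 2 3 -5; -6 -4 -3]) = 313
  − (1) · M_14   where M_14 = det([-3 6 -2; 2 3 3; -6 -4 -6]) = -38
det = (+1)·(-1)·(-298) + (-1)·(1)·(51) + (+1)·(2)·(313) + (-1)·(1)·(-38) = 911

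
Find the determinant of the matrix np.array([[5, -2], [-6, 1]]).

det = 5·1 − (-2)·(-6) = 5 − 12 = -7

The determinant is -7.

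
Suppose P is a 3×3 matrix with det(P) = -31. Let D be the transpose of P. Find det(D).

The determinant is -31.

det(Pᵀ) = det(P).
det(D) = (1)·(-31) = -31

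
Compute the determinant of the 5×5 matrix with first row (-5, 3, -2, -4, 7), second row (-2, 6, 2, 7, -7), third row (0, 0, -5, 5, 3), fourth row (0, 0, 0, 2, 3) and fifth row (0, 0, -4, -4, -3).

The determinant is 1584.

The matrix is block upper-triangular with a 2×2 block and a 3×3 block on the diagonal, so its determinant equals the product of the determinants of the diagonal blocks.
det of the 2×2 block = -24
det of the 3×3 block = -66
det = (-24)·(-66) = 1584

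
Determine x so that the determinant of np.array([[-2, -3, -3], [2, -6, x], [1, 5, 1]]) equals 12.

Expanding along the column containing x, det(A) is linear in x: det(A) = (7)·x + (-30).
Set (7)·x + (-30) = 12  ⇒  (7)·x = 42  ⇒  x = 6.

6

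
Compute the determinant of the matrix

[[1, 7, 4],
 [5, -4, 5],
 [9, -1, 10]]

The determinant is 54.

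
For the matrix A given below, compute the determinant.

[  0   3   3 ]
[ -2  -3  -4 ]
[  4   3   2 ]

Expand along column 1:
  − (-2) · |3 3; 3 2| = −(-2)·(6 − 9) = -6
  + 4 · |3 3; -3 -4| = 4·(-12 − (-9)) = -12
Sum: (-6) + (-12) = -18

-18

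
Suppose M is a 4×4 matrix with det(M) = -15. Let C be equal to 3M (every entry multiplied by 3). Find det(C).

-1215

For a 4×4 matrix, det(3M) = 3^4·det(M) = 81·det(M).
det(C) = (81)·(-15) = -1215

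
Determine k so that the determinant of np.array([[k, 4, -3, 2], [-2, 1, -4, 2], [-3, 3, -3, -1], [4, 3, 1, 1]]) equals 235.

Expanding along the column containing k, det(B) is linear in k: det(B) = (46)·k + (-41).
Set (46)·k + (-41) = 235  ⇒  (46)·k = 276  ⇒  k = 6.

k = 6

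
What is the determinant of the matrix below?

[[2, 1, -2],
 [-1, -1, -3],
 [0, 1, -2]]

Expand along column 1:
  + 2 · |-1 -3; 1 -2| = 2·(2 − (-3)) = 10
  − (-1) · |1 -2; 1 -2| = −(-1)·(-2 − (-2)) = 0
Sum: (10) + (0) = 10

10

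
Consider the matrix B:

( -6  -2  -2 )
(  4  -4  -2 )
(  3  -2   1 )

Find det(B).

det(B) = 60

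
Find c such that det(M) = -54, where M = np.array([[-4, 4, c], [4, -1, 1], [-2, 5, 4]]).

-1

Expanding along the row containing c, det(M) is linear in c: det(M) = (18)·c + (-36).
Set (18)·c + (-36) = -54  ⇒  (18)·c = -18  ⇒  c = -1.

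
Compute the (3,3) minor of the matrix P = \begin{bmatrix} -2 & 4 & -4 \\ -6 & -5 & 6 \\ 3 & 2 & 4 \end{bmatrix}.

34

Delete row 3 and column 3; the remaining 2×2 submatrix is [-2 4; -6 -5].
Its determinant is (-2)·(-5) − 4·(-6) = 34.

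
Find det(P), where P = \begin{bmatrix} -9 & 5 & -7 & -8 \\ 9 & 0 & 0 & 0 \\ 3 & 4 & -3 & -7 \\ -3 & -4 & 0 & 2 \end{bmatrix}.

666

Expand along row 2 (it has 3 zeros):
  − (9) · M_21   where M_21 = det([5 -7 -8; 4 -3 -7; -4 0 2]) = -74
det = (-1)·(9)·(-74) = 666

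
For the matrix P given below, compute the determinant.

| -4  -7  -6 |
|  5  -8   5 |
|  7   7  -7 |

-1120

Expand along row 1:
  + (-4) · |-8 5; 7 -7| = (-4)·(56 − 35) = -84
  − (-7) · |5 5; 7 -7| = −(-7)·(-35 − 35) = -490
  + (-6) · |5 -8; 7 7| = (-6)·(35 − (-56)) = -546
Sum: (-84) + (-490) + (-546) = -1120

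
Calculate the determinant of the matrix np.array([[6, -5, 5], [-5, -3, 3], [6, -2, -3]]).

215

Expand along column 1:
  + 6 · |-3 3; -2 -3| = 6·(9 − (-6)) = 90
  − (-5) · |-5 5; -2 -3| = −(-5)·(15 − (-10)) = 125
  + 6 · |-5 5; -3 3| = 6·(-15 − (-15)) = 0
Sum: (90) + (125) + (0) = 215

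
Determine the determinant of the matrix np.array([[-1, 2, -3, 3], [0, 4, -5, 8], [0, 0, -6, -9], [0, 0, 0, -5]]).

The matrix is upper triangular, so the determinant is the product of the diagonal entries:
det = (-1) · (4) · (-6) · (-5) = -120

-120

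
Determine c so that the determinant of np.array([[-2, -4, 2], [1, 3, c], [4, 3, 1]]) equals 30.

-5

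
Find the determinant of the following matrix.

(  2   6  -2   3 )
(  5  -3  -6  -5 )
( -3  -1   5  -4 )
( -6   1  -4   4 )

The determinant is 2023.

Expand along row 1:
  + (2) · M_11   where M_11 = det([-3 -6 -5; -1 5 -4; 1 -4 4]) = -7
  − (6) · M_12   where M_12 = det([5 -6 -5; -3 5 -4; -6 -4 4]) = -406
  + (-2) · M_13   where M_13 = det([5 -3 -5; -3 -1 -4; -6 1 4]) = -63
  − (3) · M_14   where M_14 = det([5 -3 -6; -3 -1 5; -6 1 -4]) = 175
det = (+1)·(2)·(-7) + (-1)·(6)·(-406) + (+1)·(-2)·(-63) + (-1)·(3)·(175) = 2023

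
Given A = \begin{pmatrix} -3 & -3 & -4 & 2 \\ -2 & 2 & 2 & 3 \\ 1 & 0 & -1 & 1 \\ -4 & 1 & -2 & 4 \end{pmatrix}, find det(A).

Expand along row 3 (it has 1 zero):
  + (1) · M_31   where M_31 = det([-3 -4 2; 2 2 3; 1 -2 4]) = -34
  + (-1) · M_33   where M_33 = det([-3 -3 2; -2 2 3; -4 1 4]) = 9
  − (1) · M_34   where M_34 = det([-3 -3 -4; -2 2 2; -4 1 -2]) = 30
det = (+1)·(1)·(-34) + (+1)·(-1)·(9) + (-1)·(1)·(30) = -73

The determinant is -73.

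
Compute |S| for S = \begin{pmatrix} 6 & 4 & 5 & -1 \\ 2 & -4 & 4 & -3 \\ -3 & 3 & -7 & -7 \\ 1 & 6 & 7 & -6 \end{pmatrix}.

-3349

Expand along row 1:
  + (6) · M_11   where M_11 = det([-4 4 -3; 3 -7 -7; 6 7 -6]) = -649
  − (4) · M_12   where M_12 = det([2 4 -3; -3 -7 -7; 1 7 -6]) = 124
  + (5) · M_13   where M_13 = det([2 -4 -3; -3 3 -7; 1 6 -6]) = 211
  − (-1) · M_14   where M_14 = det([2 -4 4; -3 3 -7; 1 6 7]) = -14
det = (+1)·(6)·(-649) + (-1)·(4)·(124) + (+1)·(5)·(211) + (-1)·(-1)·(-14) = -3349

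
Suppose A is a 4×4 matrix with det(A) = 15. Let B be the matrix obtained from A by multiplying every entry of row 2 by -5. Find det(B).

The determinant is -75.

Scaling one row by -5 multiplies the determinant by -5.
det(B) = (-5)·(15) = -75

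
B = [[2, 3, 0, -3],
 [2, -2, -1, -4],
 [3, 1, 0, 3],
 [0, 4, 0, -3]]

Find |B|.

Expand along column 3 (it has 3 zeros):
  − (-1) · M_23   where M_23 = det([2 3 -3; 3 1 3; 0 4 -3]) = -39
det = (-1)·(-1)·(-39) = -39

|B| = -39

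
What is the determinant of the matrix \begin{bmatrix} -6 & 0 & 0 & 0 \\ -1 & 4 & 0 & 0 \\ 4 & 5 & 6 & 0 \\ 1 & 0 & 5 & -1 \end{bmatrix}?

The matrix is lower triangular, so the determinant is the product of the diagonal entries:
det = (-6) · (4) · (6) · (-1) = 144

144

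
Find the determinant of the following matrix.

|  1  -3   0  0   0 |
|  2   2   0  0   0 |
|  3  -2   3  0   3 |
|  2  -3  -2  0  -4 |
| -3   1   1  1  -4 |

The matrix is block lower-triangular with a 2×2 block and a 3×3 block on the diagonal, so its determinant equals the product of the determinants of the diagonal blocks.
det of the 2×2 block = 8
det of the 3×3 block = 6
det = (8)·(6) = 48

48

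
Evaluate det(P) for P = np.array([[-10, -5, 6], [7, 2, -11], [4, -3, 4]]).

det(P) = 436

Expand along column 1:
  + (-10) · |2 -11; -3 4| = (-10)·(8 − 33) = 250
  − 7 · |-5 6; -3 4| = −7·(-20 − (-18)) = 14
  + 4 · |-5 6; 2 -11| = 4·(55 − 12) = 172
Sum: (250) + (14) + (172) = 436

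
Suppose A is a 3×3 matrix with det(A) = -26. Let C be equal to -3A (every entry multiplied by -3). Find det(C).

|C| = 702

For a 3×3 matrix, det(-3A) = (-3)^3·det(A) = -27·det(A).
det(C) = (-27)·(-26) = 702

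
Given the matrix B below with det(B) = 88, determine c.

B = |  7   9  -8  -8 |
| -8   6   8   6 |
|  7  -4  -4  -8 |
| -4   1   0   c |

7

Expanding along the row containing c, det(B) is linear in c: det(B) = (352)·c + (-2376).
Set (352)·c + (-2376) = 88  ⇒  (352)·c = 2464  ⇒  c = 7.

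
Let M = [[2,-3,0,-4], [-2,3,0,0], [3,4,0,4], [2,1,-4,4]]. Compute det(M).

272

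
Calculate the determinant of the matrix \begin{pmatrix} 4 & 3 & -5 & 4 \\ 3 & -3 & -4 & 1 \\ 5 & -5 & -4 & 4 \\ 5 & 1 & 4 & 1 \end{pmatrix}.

The determinant is 674.

Expand along row 1:
  + (4) · M_11   where M_11 = det([-3 -4 1; -5 -4 4; 1 4 1]) = 8
  − (3) · M_12   where M_12 = det([3 -4 1; 5 -4 4; 5 4 1]) = -80
  + (-5) · M_13   where M_13 = det([3 -3 1; 5 -5 4; 5 1 1]) = -42
  − (4) · M_14   where M_14 = det([3 -3 -4; 5 -5 -4; 5 1 4]) = -48
det = (+1)·(4)·(8) + (-1)·(3)·(-80) + (+1)·(-5)·(-42) + (-1)·(4)·(-48) = 674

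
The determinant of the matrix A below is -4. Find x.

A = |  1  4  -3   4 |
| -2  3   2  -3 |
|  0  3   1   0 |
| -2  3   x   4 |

x = -9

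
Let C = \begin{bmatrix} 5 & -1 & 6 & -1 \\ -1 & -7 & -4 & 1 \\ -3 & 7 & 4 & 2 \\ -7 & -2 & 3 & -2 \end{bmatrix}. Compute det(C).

1662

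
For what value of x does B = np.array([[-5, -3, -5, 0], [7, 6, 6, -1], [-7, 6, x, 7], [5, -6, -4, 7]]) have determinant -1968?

x = 8

Expanding along the row containing x, det(B) is linear in x: det(B) = (-18)·x + (-1824).
Set (-18)·x + (-1824) = -1968  ⇒  (-18)·x = -144  ⇒  x = 8.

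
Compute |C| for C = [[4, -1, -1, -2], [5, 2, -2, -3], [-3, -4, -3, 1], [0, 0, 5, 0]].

Expand along row 4 (it has 3 zeros):
  − (5) · M_43   where M_43 = det([4 -1 -2; 5 2 -3; -3 -4 1]) = -16
det = (-1)·(5)·(-16) = 80

80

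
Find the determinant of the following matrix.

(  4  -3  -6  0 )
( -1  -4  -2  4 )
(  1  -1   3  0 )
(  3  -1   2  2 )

-294

Expand along column 4 (it has 2 zeros):
  + (4) · M_24   where M_24 = det([4 -3 -6; 1 -1 3; 3 -1 2]) = -29
  + (2) · M_44   where M_44 = det([4 -3 -6; -1 -4 -2; 1 -1 3]) = -89
det = (+1)·(4)·(-29) + (+1)·(2)·(-89) = -294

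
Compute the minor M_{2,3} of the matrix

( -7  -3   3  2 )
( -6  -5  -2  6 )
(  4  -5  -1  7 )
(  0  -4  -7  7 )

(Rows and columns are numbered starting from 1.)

The minor is 101.

Delete row 2 and column 3; the remaining 3×3 submatrix is [-7 -3 2; 4 -5 7; 0 -4 7].
Its determinant is 101.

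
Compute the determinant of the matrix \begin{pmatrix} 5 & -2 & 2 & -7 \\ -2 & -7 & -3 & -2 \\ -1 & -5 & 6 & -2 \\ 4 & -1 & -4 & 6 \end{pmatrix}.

-3453

Expand along row 1:
  + (5) · M_11   where M_11 = det([-7 -3 -2; -5 6 -2; -1 -4 6]) = -344
  − (-2) · M_12   where M_12 = det([-2 -3 -2; -1 6 -2; 4 -4 6]) = -10
  + (2) · M_13   where M_13 = det([-2 -7 -2; -1 -5 -2; 4 -1 6]) = 36
  − (-7) · M_14   where M_14 = det([-2 -7 -3; -1 -5 6; 4 -1 -4]) = -255
det = (+1)·(5)·(-344) + (-1)·(-2)·(-10) + (+1)·(2)·(36) + (-1)·(-7)·(-255) = -3453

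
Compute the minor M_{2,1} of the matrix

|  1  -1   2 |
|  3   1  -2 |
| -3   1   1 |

The minor is -3.

Delete row 2 and column 1; the remaining 2×2 submatrix is [-1 2; 1 1].
Its determinant is (-1)·1 − 2·1 = -3.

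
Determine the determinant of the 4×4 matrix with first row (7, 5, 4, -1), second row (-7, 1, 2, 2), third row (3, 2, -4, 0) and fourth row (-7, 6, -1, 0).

815

Expand along column 4 (it has 2 zeros):
  − (-1) · M_14   where M_14 = det([-7 1 2; 3 2 -4; -7 6 -1]) = -59
  + (2) · M_24   where M_24 = det([7 5 4; 3 2 -4; -7 6 -1]) = 437
det = (-1)·(-1)·(-59) + (+1)·(2)·(437) = 815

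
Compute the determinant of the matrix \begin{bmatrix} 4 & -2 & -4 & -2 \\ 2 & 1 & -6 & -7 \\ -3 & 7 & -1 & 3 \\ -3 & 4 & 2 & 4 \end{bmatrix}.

The determinant is -16.

Expand along row 1:
  + (4) · M_11   where M_11 = det([1 -6 -7; 7 -1 3; 4 2 4]) = -40
  − (-2) · M_12   where M_12 = det([2 -6 -7; -3 -1 3; -3 2 4]) = 25
  + (-4) · M_13   where M_13 = det([2 1 -7; -3 7 3; -3 4 4]) = -28
  − (-2) · M_14   where M_14 = det([2 1 -6; -3 7 -1; -3 4 2]) = -9
det = (+1)·(4)·(-40) + (-1)·(-2)·(25) + (+1)·(-4)·(-28) + (-1)·(-2)·(-9) = -16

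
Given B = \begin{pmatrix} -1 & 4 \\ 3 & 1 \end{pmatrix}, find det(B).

det(B) = (-1)·1 − 4·3 = -1 − 12 = -13

|B| = -13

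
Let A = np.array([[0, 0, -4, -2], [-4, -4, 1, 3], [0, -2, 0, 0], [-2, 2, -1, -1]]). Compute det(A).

56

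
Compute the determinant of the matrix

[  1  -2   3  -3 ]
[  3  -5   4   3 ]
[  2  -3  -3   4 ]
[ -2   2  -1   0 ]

Expand along row 4 (it has 1 zero):
  − (-2) · M_41   where M_41 = det([-2 3 -3; -5 4 3; -3 -3 4]) = -98
  + (2) · M_42   where M_42 = det([1 3 -3; 3 4 3; 2 -3 4]) = 58
  − (-1) · M_43   where M_43 = det([1 -2 -3; 3 -5 3; 2 -3 4]) = -2
det = (-1)·(-2)·(-98) + (+1)·(2)·(58) + (-1)·(-1)·(-2) = -82

The determinant is -82.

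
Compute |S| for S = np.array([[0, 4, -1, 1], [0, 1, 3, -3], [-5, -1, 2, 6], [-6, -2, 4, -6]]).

det(S) = 754

Expand along column 1 (it has 2 zeros):
  + (-5) · M_31   where M_31 = det([4 -1 1; 1 3 -3; -2 4 -6]) = -26
  − (-6) · M_41   where M_41 = det([4 -1 1; 1 3 -3; -1 2 6]) = 104
det = (+1)·(-5)·(-26) + (-1)·(-6)·(104) = 754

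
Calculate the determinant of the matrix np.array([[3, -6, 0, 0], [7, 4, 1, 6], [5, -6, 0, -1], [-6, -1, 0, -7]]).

123

Expand along column 3 (it has 3 zeros):
  − (1) · M_23   where M_23 = det([3 -6 0; 5 -6 -1; -6 -1 -7]) = -123
det = (-1)·(1)·(-123) = 123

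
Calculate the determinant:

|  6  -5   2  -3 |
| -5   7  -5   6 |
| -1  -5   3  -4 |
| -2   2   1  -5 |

290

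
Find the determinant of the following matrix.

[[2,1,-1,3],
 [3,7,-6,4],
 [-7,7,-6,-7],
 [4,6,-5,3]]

The determinant is 13.

Expand along row 1:
  + (2) · M_11   where M_11 = det([7 -6 4; 7 -6 -7; 6 -5 3]) = 11
  − (1) · M_12   where M_12 = det([3 -6 4; -7 -6 -7; 4 -5 3]) = 119
  + (-1) · M_13   where M_13 = det([3 7 4; -7 7 -7; 4 6 3]) = -140
  − (3) · M_14   where M_14 = det([3 7 -6; -7 7 -6; 4 6 -5]) = 10
det = (+1)·(2)·(11) + (-1)·(1)·(119) + (+1)·(-1)·(-140) + (-1)·(3)·(10) = 13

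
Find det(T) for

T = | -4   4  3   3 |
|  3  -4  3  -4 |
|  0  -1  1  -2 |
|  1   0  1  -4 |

92

Expand along row 3 (it has 1 zero):
  − (-1) · M_32   where M_32 = det([-4 3 3; 3 3 -4; 1 1 -4]) = 56
  + (1) · M_33   where M_33 = det([-4 4 3; 3 -4 -4; 1 0 -4]) = -20
  − (-2) · M_34   where M_34 = det([-4 4 3; 3 -4 3; 1 0 1]) = 28
det = (-1)·(-1)·(56) + (+1)·(1)·(-20) + (-1)·(-2)·(28) = 92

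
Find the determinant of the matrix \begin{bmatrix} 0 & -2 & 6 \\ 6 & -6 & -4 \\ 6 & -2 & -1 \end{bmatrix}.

180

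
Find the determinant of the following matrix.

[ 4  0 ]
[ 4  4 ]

16

det = 4·4 − 0·4 = 16 − 0 = 16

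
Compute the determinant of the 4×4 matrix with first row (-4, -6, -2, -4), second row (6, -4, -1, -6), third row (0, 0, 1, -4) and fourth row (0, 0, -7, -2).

-1560

The matrix is block upper-triangular with a 2×2 block and a 2×2 block on the diagonal, so its determinant equals the product of the determinants of the diagonal blocks.
det of the 2×2 block = 52
det of the 2×2 block = -30
det = (52)·(-30) = -1560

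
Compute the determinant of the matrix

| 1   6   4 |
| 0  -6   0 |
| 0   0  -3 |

18

The matrix is upper triangular, so the determinant is the product of the diagonal entries:
det = (1) · (-6) · (-3) = 18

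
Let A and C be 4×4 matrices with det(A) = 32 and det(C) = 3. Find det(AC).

det(AC) = det(A)·det(C) = (32)·(3) = 96

det(AC) = 96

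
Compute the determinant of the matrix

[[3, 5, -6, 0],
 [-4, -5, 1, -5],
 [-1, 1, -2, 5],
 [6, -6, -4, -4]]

Expand along row 1 (it has 1 zero):
  + (3) · M_11   where M_11 = det([-5 1 -5; 1 -2 5; -6 -4 -4]) = -86
  − (5) · M_12   where M_12 = det([-4 1 -5; -1 -2 5; 6 -4 -4]) = -166
  + (-6) · M_13   where M_13 = det([-4 -5 -5; -1 1 5; 6 -6 -4]) = -234
det = (+1)·(3)·(-86) + (-1)·(5)·(-166) + (+1)·(-6)·(-234) = 1976

The determinant is 1976.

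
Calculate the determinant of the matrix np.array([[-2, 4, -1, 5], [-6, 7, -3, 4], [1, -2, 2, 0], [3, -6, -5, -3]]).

Expand along row 3 (it has 1 zero):
  + (1) · M_31   where M_31 = det([4 -1 5; 7 -3 4; -6 -5 -3]) = -146
  − (-2) · M_32   where M_32 = det([-2 -1 5; -6 -3 4; 3 -5 -3]) = 143
  + (2) · M_33   where M_33 = det([-2 4 5; -6 7 4; 3 -6 -3]) = 45
det = (+1)·(1)·(-146) + (-1)·(-2)·(143) + (+1)·(2)·(45) = 230

230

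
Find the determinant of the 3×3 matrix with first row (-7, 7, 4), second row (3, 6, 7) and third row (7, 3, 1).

295

Expand along column 1:
  + (-7) · |6 7; 3 1| = (-7)·(6 − 21) = 105
  − 3 · |7 4; 3 1| = −3·(7 − 12) = 15
  + 7 · |7 4; 6 7| = 7·(49 − 24) = 175
Sum: (105) + (15) + (175) = 295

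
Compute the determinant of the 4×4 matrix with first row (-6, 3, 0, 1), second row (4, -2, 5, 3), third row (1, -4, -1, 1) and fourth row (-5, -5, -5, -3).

Expand along row 1 (it has 1 zero):
  + (-6) · M_11   where M_11 = det([-2 5 3; -4 -1 1; -5 -5 -3]) = -56
  − (3) · M_12   where M_12 = det([4 5 3; 1 -1 1; -5 -5 -3]) = -8
  − (1) · M_14   where M_14 = det([4 -2 5; 1 -4 -1; -5 -5 -5]) = -85
det = (+1)·(-6)·(-56) + (-1)·(3)·(-8) + (-1)·(1)·(-85) = 445

445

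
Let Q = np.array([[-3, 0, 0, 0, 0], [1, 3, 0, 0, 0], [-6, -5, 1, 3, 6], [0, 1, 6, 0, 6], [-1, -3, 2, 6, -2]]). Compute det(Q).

Q is block lower-triangular with a 2×2 block and a 3×3 block on the diagonal, so its determinant equals the product of the determinants of the diagonal blocks.
det of the 2×2 block = -9
det of the 3×3 block = 252
det = (-9)·(252) = -2268

-2268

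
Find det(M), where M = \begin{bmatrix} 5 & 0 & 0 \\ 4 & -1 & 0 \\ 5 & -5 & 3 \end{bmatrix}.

-15

M is lower triangular, so det(M) is the product of the diagonal entries:
det = (5) · (-1) · (3) = -15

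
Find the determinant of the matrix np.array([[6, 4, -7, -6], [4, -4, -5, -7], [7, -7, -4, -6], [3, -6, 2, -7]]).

1551

Expand along row 1:
  + (6) · M_11   where M_11 = det([-4 -5 -7; -7 -4 -6; -6 2 -7]) = 171
  − (4) · M_12   where M_12 = det([4 -5 -7; 7 -4 -6; 3 2 -7]) = -177
  + (-7) · M_13   where M_13 = det([4 -4 -7; 7 -7 -6; 3 -6 -7]) = 75
  − (-6) · M_14   where M_14 = det([4 -4 -5; 7 -7 -4; 3 -6 2]) = 57
det = (+1)·(6)·(171) + (-1)·(4)·(-177) + (+1)·(-7)·(75) + (-1)·(-6)·(57) = 1551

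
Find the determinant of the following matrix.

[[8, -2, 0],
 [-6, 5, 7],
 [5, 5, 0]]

-350

Expand along column 3:
  − 7 · |8 -2; 5 5| = −7·(40 − (-10)) = -350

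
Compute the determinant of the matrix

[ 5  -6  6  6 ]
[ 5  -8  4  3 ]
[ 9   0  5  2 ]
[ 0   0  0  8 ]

1328

Expand along row 4 (it has 3 zeros):
  + (8) · M_44   where M_44 = det([5 -6 6; 5 -8 4; 9 0 5]) = 166
det = (+1)·(8)·(166) = 1328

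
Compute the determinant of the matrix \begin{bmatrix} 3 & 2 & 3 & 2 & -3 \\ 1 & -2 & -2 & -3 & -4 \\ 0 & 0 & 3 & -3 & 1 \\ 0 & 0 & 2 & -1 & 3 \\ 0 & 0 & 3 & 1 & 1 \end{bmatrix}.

The matrix is block upper-triangular with a 2×2 block and a 3×3 block on the diagonal, so its determinant equals the product of the determinants of the diagonal blocks.
det of the 2×2 block = -8
det of the 3×3 block = -28
det = (-8)·(-28) = 224

The determinant is 224.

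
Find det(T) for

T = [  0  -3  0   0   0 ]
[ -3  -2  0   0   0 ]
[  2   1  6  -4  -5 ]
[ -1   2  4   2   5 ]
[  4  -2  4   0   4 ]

The determinant is -648.

T is block lower-triangular with a 2×2 block and a 3×3 block on the diagonal, so its determinant equals the product of the determinants of the diagonal blocks.
det of the 2×2 block = -9
det of the 3×3 block = 72
det = (-9)·(72) = -648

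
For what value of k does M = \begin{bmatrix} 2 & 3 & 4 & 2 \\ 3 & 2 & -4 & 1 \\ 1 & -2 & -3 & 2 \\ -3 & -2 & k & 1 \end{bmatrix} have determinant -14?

8

Expanding along the row containing k, det(M) is linear in k: det(M) = (19)·k + (-166).
Set (19)·k + (-166) = -14  ⇒  (19)·k = 152  ⇒  k = 8.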